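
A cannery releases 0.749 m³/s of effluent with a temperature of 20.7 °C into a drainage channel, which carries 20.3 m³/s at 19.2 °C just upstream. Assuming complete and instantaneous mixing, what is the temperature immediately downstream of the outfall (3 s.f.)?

19.3 °C

Flow-weighted mixing: C = (Q_r C_r + Q_w C_w)/(Q_r + Q_w)
= (20.3×19.2 + 0.749×20.7)/(20.3 + 0.749) = 405.3/21.05 = 19.25 °C.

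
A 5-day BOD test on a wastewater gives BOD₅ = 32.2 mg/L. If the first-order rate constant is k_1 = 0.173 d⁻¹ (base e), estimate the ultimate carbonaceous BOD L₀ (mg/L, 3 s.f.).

L₀ ≈ 55.6 mg/L

BOD₅ = L₀(1 − e^(−5k_1)) ⇒ L₀ = BOD₅ / (1 − e^(−5×0.173))
= 32.2 / (1 − 0.4211) = 32.2 / 0.5789 = 55.62 mg/L.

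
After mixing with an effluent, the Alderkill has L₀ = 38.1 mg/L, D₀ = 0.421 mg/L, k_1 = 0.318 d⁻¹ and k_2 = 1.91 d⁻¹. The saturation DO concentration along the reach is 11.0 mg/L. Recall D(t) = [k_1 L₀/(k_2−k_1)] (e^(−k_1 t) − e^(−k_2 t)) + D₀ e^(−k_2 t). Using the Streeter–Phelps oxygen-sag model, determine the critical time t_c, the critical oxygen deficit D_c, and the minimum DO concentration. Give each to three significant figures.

t_c ≈ 1.09 d; D_c ≈ 4.48 mg/L; min DO ≈ 6.52 mg/L

With k_2/k_1 = 6.006 and 1 − D₀(k_2−k_1)/(k_1 L₀) = 0.9447,
t_c = ln(6.006 × 0.9447) / (1.91 − 0.318) = ln(5.674) / 1.592 = 1.736/1.592 = 1.090 d.
L(t_c) = L₀ e^(−k_1 t_c) = 38.1 × 0.7070 = 26.94 mg/L, and at the critical point k_2 D_c = k_1 L, so D_c = (0.318/1.91) × 26.94 = 4.485 mg/L.
Minimum DO = C_s − D_c = 11.0 − 4.485 = 6.515 mg/L.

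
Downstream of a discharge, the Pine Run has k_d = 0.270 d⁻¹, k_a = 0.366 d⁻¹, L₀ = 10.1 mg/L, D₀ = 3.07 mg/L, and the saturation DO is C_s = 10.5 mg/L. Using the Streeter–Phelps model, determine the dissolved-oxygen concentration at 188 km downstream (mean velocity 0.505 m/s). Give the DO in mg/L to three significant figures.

Travel time t = x/v = 188 km / (0.505 m/s) = 188000 m / 0.505 m/s = 372300 s = 4.309 d.
k_d L₀/(k_a−k_d) = 0.270×10.1/(0.366−0.270) = 2.727/0.09600 = 28.41 mg/L.
e^(−k_d t) = e^(−0.270×4.309) = 0.3124; e^(−k_a t) = e^(−0.366×4.309) = 0.2066.
D = 28.41 × (0.3124 − 0.2066) + 3.07 × 0.2066 = 3.007 + 0.6342 = 3.641 mg/L.
DO = C_s − D = 10.5 − 3.641 = 6.859 mg/L.

DO ≈ 6.86 mg/L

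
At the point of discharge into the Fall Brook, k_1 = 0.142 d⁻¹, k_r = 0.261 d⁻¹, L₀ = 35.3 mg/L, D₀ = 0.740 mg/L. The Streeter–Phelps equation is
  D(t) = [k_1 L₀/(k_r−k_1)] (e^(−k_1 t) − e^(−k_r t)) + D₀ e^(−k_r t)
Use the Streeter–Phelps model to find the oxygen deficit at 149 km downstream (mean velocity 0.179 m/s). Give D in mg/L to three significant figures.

D ≈ 7.38 mg/L

Travel time t = x/v = 149 km / (0.179 m/s) = 149000 m / 0.179 m/s = 832400 s = 9.634 d.
k_1 L₀/(k_r−k_1) = 0.142×35.3/(0.261−0.142) = 5.013/0.1190 = 42.12 mg/L.
e^(−k_1 t) = e^(−0.142×9.634) = 0.2546; e^(−k_r t) = e^(−0.261×9.634) = 0.08090.
D = 42.12 × (0.2546 − 0.08090) + 0.740 × 0.08090 = 7.317 + 0.05987 = 7.377 mg/L.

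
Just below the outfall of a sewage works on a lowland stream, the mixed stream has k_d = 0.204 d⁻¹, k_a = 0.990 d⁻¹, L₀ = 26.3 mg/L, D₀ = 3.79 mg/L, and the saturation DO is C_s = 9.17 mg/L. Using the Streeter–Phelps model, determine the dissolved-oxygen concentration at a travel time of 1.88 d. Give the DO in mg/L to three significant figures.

k_d L₀/(k_a−k_d) = 0.204×26.3/(0.990−0.204) = 5.365/0.7860 = 6.826 mg/L.
e^(−k_d t) = e^(−0.204×1.880) = 0.6815; e^(−k_a t) = e^(−0.990×1.880) = 0.1555.
D = 6.826 × (0.6815 − 0.1555) + 3.79 × 0.1555 = 3.590 + 0.5893 = 4.180 mg/L.
DO = C_s − D = 9.17 − 4.180 = 4.990 mg/L.

DO ≈ 4.99 mg/L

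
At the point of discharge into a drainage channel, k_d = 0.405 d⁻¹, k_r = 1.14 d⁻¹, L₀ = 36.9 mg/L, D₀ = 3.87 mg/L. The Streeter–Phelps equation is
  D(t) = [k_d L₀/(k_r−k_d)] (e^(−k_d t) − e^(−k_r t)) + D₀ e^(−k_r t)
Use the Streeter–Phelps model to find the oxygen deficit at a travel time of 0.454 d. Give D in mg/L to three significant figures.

k_d L₀/(k_r−k_d) = 0.405×36.9/(1.14−0.405) = 14.94/0.7350 = 20.33 mg/L.
e^(−k_d t) = e^(−0.405×0.4540) = 0.8320; e^(−k_r t) = e^(−1.14×0.4540) = 0.5960.
D = 20.33 × (0.8320 − 0.5960) + 3.87 × 0.5960 = 4.800 + 2.306 = 7.106 mg/L.

D ≈ 7.11 mg/L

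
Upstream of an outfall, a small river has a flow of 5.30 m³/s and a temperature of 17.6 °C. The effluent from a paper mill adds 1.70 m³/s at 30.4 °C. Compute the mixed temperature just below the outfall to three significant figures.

20.7 °C

Flow-weighted mixing: C = (Q_r C_r + Q_w C_w)/(Q_r + Q_w)
= (5.30×17.6 + 1.70×30.4)/(5.30 + 1.70) = 145.0/7.000 = 20.71 °C.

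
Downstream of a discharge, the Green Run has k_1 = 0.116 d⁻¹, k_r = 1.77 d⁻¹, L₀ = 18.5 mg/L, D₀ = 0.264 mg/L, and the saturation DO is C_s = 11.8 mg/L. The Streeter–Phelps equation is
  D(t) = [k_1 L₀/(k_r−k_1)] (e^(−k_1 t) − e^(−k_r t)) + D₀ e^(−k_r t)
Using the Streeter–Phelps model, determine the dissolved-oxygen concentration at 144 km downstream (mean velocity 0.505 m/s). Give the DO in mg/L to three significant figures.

Travel time t = x/v = 144 km / (0.505 m/s) = 144000 m / 0.505 m/s = 285100 s = 3.300 d.
k_1 L₀/(k_r−k_1) = 0.116×18.5/(1.77−0.116) = 2.146/1.654 = 1.297 mg/L.
e^(−k_1 t) = e^(−0.116×3.300) = 0.6819; e^(−k_r t) = e^(−1.77×3.300) = 0.002904.
D = 1.297 × (0.6819 − 0.002904) + 0.264 × 0.002904 = 0.8810 + 0.0007667 = 0.8818 mg/L.
DO = C_s − D = 11.8 − 0.8818 = 10.92 mg/L.

DO ≈ 10.9 mg/L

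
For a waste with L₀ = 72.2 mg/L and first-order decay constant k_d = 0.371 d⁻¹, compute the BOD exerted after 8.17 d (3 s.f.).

y ≈ 68.7 mg/L

y_t = L₀(1 − e^(−k_d t)) = 72.2 × (1 − e^(−0.371×8.17))
= 72.2 × (1 − 0.04826) = 72.2 × 0.9517 = 68.72 mg/L.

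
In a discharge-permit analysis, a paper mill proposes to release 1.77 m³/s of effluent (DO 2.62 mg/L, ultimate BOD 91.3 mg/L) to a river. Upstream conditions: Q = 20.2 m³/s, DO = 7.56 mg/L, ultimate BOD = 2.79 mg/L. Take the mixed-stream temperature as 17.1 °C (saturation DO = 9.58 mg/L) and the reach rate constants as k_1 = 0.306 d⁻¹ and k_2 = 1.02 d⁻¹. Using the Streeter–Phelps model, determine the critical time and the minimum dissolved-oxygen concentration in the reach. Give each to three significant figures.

Mixed DO = (20.2×7.56 + 1.77×2.62)/(20.2+1.77) = 157.3/21.97 = 7.162 mg/L.
Mixed L₀ = (20.2×2.79 + 1.77×91.3)/(21.97) = 218.0/21.97 = 9.921 mg/L.
Initial deficit D₀ = C_s − DO₀ = 9.58 − 7.162 = 2.418 mg/L.
t_c = (1/0.7140) ln[(1.02/0.306)(1 − 2.418×0.7140/(0.306×9.921))] = 1.401 × ln(1.438) = 0.5084 d.
D_c = (0.306/1.02) × 9.921 × e^(−0.306×0.5084) = 0.3000 × 9.921 × 0.8559 = 2.547 mg/L.
Minimum DO = 9.58 − 2.547 = 7.033 mg/L.

t_c ≈ 0.508 d; minimum DO ≈ 7.03 mg/L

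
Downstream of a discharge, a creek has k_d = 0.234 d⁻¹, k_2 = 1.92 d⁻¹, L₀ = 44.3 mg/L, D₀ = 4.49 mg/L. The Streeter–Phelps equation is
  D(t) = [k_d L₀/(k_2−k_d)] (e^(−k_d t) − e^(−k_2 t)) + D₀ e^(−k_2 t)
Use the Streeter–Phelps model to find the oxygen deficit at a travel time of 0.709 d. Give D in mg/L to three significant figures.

k_d L₀/(k_2−k_d) = 0.234×44.3/(1.92−0.234) = 10.37/1.686 = 6.148 mg/L.
e^(−k_d t) = e^(−0.234×0.7090) = 0.8471; e^(−k_2 t) = e^(−1.92×0.7090) = 0.2563.
D = 6.148 × (0.8471 − 0.2563) + 4.49 × 0.2563 = 3.632 + 1.151 = 4.783 mg/L.

D ≈ 4.78 mg/L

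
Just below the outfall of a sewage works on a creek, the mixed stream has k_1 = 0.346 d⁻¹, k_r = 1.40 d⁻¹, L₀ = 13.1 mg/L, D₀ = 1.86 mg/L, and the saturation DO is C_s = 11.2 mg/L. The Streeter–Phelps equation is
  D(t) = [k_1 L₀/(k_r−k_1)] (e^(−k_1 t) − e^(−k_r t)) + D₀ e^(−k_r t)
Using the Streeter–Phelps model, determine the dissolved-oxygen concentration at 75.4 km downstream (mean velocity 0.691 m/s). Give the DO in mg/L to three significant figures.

DO ≈ 8.84 mg/L

Travel time t = x/v = 75.4 km / (0.691 m/s) = 75400 m / 0.691 m/s = 109100 s = 1.263 d.
k_1 L₀/(k_r−k_1) = 0.346×13.1/(1.40−0.346) = 4.533/1.054 = 4.300 mg/L.
e^(−k_1 t) = e^(−0.346×1.263) = 0.6460; e^(−k_r t) = e^(−1.40×1.263) = 0.1707.
D = 4.300 × (0.6460 − 0.1707) + 1.86 × 0.1707 = 2.044 + 0.3174 = 2.362 mg/L.
DO = C_s − D = 11.2 − 2.362 = 8.838 mg/L.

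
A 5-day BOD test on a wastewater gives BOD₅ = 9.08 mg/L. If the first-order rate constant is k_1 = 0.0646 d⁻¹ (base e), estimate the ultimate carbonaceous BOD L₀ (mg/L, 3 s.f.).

BOD₅ = L₀(1 − e^(−5k_1)) ⇒ L₀ = BOD₅ / (1 − e^(−5×0.0646))
= 9.08 / (1 − 0.7240) = 9.08 / 0.2760 = 32.90 mg/L.

L₀ ≈ 32.9 mg/L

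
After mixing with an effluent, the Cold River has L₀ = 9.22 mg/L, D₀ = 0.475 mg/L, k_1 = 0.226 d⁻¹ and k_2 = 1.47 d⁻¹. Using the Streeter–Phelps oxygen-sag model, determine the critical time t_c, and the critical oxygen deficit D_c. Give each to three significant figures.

t_c ≈ 1.24 d; D_c ≈ 1.07 mg/L

t_c = [1/(k_2−k_1)] ln[(k_2/k_1)(1 − D₀(k_2−k_1)/(k_1 L₀))]
= [1/(1.47−0.226)] ln[(1.47/0.226)(1 − 0.475×1.244/(0.226×9.22))]
= (1/1.244) ln[6.504 × 0.7164] = 0.8039 × ln(4.660) = 0.8039 × 1.539 = 1.237 d.
L(t_c) = L₀ e^(−k_1 t_c) = 9.22 × 0.7561 = 6.971 mg/L, and at the critical point k_2 D_c = k_1 L, so D_c = (0.226/1.47) × 6.971 = 1.072 mg/L.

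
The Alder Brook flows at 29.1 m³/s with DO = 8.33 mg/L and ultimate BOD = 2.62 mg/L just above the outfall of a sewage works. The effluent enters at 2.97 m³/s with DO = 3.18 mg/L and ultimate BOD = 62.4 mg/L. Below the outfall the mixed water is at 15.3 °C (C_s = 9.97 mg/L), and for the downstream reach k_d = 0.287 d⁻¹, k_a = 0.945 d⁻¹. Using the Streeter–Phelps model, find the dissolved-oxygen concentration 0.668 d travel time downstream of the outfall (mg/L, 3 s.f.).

DO ≈ 7.80 mg/L

Mixed DO = (29.1×8.33 + 2.97×3.18)/(29.1+2.97) = 251.8/32.07 = 7.853 mg/L.
Mixed L₀ = (29.1×2.62 + 2.97×62.4)/(32.07) = 261.6/32.07 = 8.156 mg/L.
Initial deficit D₀ = C_s − DO₀ = 9.97 − 7.853 = 2.117 mg/L.
D(0.668) = [0.287×8.156/(0.945−0.287)](e^(−0.287×0.668) − e^(−0.945×0.668)) + 2.117 e^(−0.945×0.668)
= 3.558 × (0.8255 − 0.5319) + 2.117 × 0.5319 = 2.171 mg/L.
DO = 9.97 − 2.171 = 7.799 mg/L.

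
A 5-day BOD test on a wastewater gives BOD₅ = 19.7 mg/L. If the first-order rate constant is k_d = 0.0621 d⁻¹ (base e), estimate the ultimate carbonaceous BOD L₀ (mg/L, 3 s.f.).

L₀ ≈ 73.8 mg/L

BOD₅ = L₀(1 − e^(−5k_d)) ⇒ L₀ = BOD₅ / (1 − e^(−5×0.0621))
= 19.7 / (1 − 0.7331) = 19.7 / 0.2669 = 73.80 mg/L.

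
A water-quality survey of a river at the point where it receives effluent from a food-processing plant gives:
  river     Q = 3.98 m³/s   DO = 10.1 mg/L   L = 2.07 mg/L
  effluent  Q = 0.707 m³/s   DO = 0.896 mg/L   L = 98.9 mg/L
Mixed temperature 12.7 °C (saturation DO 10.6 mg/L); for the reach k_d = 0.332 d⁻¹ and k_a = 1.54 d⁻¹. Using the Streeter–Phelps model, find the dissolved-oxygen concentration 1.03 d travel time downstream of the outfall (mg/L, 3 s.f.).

DO ≈ 7.90 mg/L

Mixed DO = (3.98×10.1 + 0.707×0.896)/(3.98+0.707) = 40.83/4.687 = 8.712 mg/L.
Mixed L₀ = (3.98×2.07 + 0.707×98.9)/(4.687) = 78.16/4.687 = 16.68 mg/L.
Initial deficit D₀ = C_s − DO₀ = 10.6 − 8.712 = 1.888 mg/L.
D(1.03) = [0.332×16.68/(1.54−0.332)](e^(−0.332×1.03) − e^(−1.54×1.03)) + 1.888 e^(−1.54×1.03)
= 4.583 × (0.7104 − 0.2047) + 1.888 × 0.2047 = 2.704 mg/L.
DO = 10.6 − 2.704 = 7.896 mg/L.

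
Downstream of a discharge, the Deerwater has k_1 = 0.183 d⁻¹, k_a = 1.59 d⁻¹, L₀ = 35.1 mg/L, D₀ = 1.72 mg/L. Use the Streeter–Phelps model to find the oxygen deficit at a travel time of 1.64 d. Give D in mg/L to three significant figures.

D ≈ 3.17 mg/L

k_1 L₀/(k_a−k_1) = 0.183×35.1/(1.59−0.183) = 6.423/1.407 = 4.565 mg/L.
e^(−k_1 t) = e^(−0.183×1.640) = 0.7407; e^(−k_a t) = e^(−1.59×1.640) = 0.07371.
D = 4.565 × (0.7407 − 0.07371) + 1.72 × 0.07371 = 3.045 + 0.1268 = 3.172 mg/L.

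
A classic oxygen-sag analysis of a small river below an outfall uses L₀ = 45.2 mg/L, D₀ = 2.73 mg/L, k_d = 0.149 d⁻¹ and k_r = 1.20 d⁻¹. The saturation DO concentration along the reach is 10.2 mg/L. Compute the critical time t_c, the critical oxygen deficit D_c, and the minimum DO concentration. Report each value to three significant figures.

t_c = [1/(k_r−k_d)] ln[(k_r/k_d)(1 − D₀(k_r−k_d)/(k_d L₀))]
= [1/(1.20−0.149)] ln[(1.20/0.149)(1 − 2.73×1.051/(0.149×45.2))]
= (1/1.051) ln[8.054 × 0.5740] = 0.9515 × ln(4.623) = 0.9515 × 1.531 = 1.457 d.
D_c = (k_d/k_r) L₀ e^(−k_d t_c) = (0.149/1.20) × 45.2 × e^(−0.149×1.457) = 0.1242 × 45.2 × 0.8049 = 4.517 mg/L.
Minimum DO = C_s − D_c = 10.2 − 4.517 = 5.683 mg/L.

t_c ≈ 1.46 d; D_c ≈ 4.52 mg/L; min DO ≈ 5.68 mg/L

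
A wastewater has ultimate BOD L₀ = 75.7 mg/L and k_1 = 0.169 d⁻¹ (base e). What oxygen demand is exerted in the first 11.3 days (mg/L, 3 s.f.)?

y_t = L₀(1 − e^(−k_1 t)) = 75.7 × (1 − e^(−0.169×11.3))
= 75.7 × (1 − 0.1481) = 75.7 × 0.8519 = 64.49 mg/L.

y ≈ 64.5 mg/L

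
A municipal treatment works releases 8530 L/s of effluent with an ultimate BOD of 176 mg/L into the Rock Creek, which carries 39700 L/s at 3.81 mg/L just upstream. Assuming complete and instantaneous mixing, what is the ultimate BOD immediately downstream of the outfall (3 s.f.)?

Flow-weighted mixing: C = (Q_r C_r + Q_w C_w)/(Q_r + Q_w)
= (39700×3.81 + 8530×176)/(39700 + 8530) = 1.653×10^6/48230 = 34.26 mg/L.

34.3 mg/L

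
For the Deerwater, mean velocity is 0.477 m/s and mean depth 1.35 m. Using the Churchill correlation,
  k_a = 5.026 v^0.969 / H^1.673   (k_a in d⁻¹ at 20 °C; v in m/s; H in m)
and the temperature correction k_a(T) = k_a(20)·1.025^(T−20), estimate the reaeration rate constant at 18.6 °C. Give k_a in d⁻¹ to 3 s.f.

k_a ≈ 1.43 d⁻¹

k_a(20) = 5.026 × 0.477^0.969 / 1.35^1.673 = 5.026 × 0.4881 / 1.652 = 1.485 d⁻¹.
k_a(18.6) = 1.485 × 1.025^(18.6−20) = 1.485 × 0.9660 = 1.434 d⁻¹.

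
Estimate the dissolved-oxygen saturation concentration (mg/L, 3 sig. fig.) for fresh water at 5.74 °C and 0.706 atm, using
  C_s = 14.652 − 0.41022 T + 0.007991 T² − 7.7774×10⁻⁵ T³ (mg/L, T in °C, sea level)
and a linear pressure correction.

C_s ≈ 8.86 mg/L

At sea level: C_s = 14.652 − 0.41022×5.74 + 0.007991×5.74² − 7.7774×10⁻⁵×5.74³ = 12.55 mg/L.
Pressure correction: C_s' = 12.55 × 0.706 = 8.857 mg/L.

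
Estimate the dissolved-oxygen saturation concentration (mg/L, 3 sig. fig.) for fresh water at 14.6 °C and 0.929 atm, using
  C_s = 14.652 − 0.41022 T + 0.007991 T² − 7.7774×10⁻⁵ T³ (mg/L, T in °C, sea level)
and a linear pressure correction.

C_s ≈ 9.41 mg/L

At sea level: C_s = 14.652 − 0.41022×14.6 + 0.007991×14.6² − 7.7774×10⁻⁵×14.6³ = 10.12 mg/L.
Pressure correction: C_s' = 10.12 × 0.929 = 9.405 mg/L.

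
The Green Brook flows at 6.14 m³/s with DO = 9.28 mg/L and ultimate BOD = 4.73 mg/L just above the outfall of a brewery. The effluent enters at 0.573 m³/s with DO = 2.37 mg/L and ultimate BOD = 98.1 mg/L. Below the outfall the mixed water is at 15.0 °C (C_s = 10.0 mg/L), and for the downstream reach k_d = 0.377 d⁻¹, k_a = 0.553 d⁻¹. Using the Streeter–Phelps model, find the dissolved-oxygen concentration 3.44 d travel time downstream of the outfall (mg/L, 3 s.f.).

DO ≈ 6.43 mg/L

Mixed DO = (6.14×9.28 + 0.573×2.37)/(6.14+0.573) = 58.34/6.713 = 8.690 mg/L.
Mixed L₀ = (6.14×4.73 + 0.573×98.1)/(6.713) = 85.25/6.713 = 12.70 mg/L.
Initial deficit D₀ = C_s − DO₀ = 10.0 − 8.690 = 1.310 mg/L.
D(3.44) = [0.377×12.70/(0.553−0.377)](e^(−0.377×3.44) − e^(−0.553×3.44)) + 1.310 e^(−0.553×3.44)
= 27.20 × (0.2734 − 0.1492) + 1.310 × 0.1492 = 3.573 mg/L.
DO = 10.0 − 3.573 = 6.427 mg/L.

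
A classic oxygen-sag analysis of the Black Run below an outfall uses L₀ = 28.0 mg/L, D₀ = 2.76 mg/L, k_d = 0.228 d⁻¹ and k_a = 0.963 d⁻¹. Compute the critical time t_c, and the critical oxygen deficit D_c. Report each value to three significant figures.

t_c ≈ 1.44 d; D_c ≈ 4.77 mg/L

t_c = [1/(k_a−k_d)] ln[(k_a/k_d)(1 − D₀(k_a−k_d)/(k_d L₀))]
= [1/(0.963−0.228)] ln[(0.963/0.228)(1 − 2.76×0.7350/(0.228×28.0))]
= (1/0.7350) ln[4.224 × 0.6822] = 1.361 × ln(2.882) = 1.361 × 1.058 = 1.440 d.
D_c = (k_d/k_a) L₀ e^(−k_d t_c) = (0.228/0.963) × 28.0 × e^(−0.228×1.440) = 0.2368 × 28.0 × 0.7201 = 4.774 mg/L.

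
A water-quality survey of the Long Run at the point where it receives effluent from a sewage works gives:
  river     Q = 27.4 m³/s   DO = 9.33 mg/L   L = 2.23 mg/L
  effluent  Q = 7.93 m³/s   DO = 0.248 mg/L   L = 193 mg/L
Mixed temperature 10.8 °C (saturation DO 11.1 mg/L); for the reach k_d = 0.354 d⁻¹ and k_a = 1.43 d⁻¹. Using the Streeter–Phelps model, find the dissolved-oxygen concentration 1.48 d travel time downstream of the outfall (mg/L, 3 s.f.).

Mixed DO = (27.4×9.33 + 7.93×0.248)/(27.4+7.93) = 257.6/35.33 = 7.291 mg/L.
Mixed L₀ = (27.4×2.23 + 7.93×193)/(35.33) = 1592/35.33 = 45.05 mg/L.
Initial deficit D₀ = C_s − DO₀ = 11.1 − 7.291 = 3.809 mg/L.
D(1.48) = [0.354×45.05/(1.43−0.354)](e^(−0.354×1.48) − e^(−1.43×1.48)) + 3.809 e^(−1.43×1.48)
= 14.82 × (0.5922 − 0.1205) + 3.809 × 0.1205 = 7.450 mg/L.
DO = 11.1 − 7.450 = 3.650 mg/L.

DO ≈ 3.65 mg/L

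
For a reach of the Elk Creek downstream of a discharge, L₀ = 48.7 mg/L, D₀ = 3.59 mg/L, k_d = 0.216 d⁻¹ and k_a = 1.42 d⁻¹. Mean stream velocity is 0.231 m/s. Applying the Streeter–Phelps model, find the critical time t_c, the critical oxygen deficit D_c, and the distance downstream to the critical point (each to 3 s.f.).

At the critical point dD/dt = 0, so k_d L₀ e^(−k_d t) = k_a D. Substituting D(t) from the Streeter–Phelps equation and solving for t gives
t_c = ln[(k_a/k_d)(1 − D₀(k_a−k_d)/(k_d L₀))] / (k_a−k_d).
Here k_a−k_d = 1.204 d⁻¹ and 1 − D₀(k_a−k_d)/(k_d L₀) = 1 − 3.59×1.204/(0.216×48.7) = 0.5891, so
t_c = ln(6.574 × 0.5891) / 1.204 = 1.354 / 1.204 = 1.125 d.
D_c = (k_d/k_a) L₀ e^(−k_d t_c) = (0.216/1.42) × 48.7 × e^(−0.216×1.125) = 0.1521 × 48.7 × 0.7843 = 5.810 mg/L.
x_c = v t_c = 0.231 m/s × 1.125 d × 86400 s/d = 22440 m ≈ 22.4 km.

t_c ≈ 1.12 d; D_c ≈ 5.81 mg/L; x_c ≈ 22.4 km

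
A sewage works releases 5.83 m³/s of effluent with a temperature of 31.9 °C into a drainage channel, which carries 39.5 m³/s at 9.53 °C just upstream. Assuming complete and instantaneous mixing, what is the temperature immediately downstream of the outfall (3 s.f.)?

12.4 °C

Flow-weighted mixing: C = (Q_r C_r + Q_w C_w)/(Q_r + Q_w)
= (39.5×9.53 + 5.83×31.9)/(39.5 + 5.83) = 562.4/45.33 = 12.41 °C.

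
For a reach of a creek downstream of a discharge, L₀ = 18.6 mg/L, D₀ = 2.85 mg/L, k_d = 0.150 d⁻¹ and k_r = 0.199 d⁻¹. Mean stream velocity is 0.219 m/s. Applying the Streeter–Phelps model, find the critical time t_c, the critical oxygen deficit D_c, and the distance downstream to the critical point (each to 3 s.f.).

t_c = [1/(k_r−k_d)] ln[(k_r/k_d)(1 − D₀(k_r−k_d)/(k_d L₀))]
= [1/(0.199−0.150)] ln[(0.199/0.150)(1 − 2.85×0.04900/(0.150×18.6))]
= (1/0.04900) ln[1.327 × 0.9499] = 20.41 × ln(1.260) = 20.41 × 0.2313 = 4.721 d.
D_c = (k_d/k_r) L₀ e^(−k_d t_c) = (0.150/0.199) × 18.6 × e^(−0.150×4.721) = 0.7538 × 18.6 × 0.4926 = 6.906 mg/L.
x_c = v t_c = 0.219 m/s × 4.721 d × 86400 s/d = 89330 m ≈ 89.3 km.

t_c ≈ 4.72 d; D_c ≈ 6.91 mg/L; x_c ≈ 89.3 km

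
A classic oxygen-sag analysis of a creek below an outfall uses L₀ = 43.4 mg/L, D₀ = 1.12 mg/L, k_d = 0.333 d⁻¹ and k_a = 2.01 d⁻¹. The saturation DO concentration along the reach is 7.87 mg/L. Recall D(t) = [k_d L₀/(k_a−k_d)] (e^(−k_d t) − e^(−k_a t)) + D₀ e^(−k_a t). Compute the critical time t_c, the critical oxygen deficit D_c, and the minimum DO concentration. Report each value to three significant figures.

t_c ≈ 0.989 d; D_c ≈ 5.17 mg/L; min DO ≈ 2.70 mg/L

t_c = [1/(k_a−k_d)] ln[(k_a/k_d)(1 − D₀(k_a−k_d)/(k_d L₀))]
= [1/(2.01−0.333)] ln[(2.01/0.333)(1 − 1.12×1.677/(0.333×43.4))]
= (1/1.677) ln[6.036 × 0.8700] = 0.5963 × ln(5.252) = 0.5963 × 1.659 = 0.9890 d.
D_c = (k_d/k_a) L₀ e^(−k_d t_c) = (0.333/2.01) × 43.4 × e^(−0.333×0.9890) = 0.1657 × 43.4 × 0.7194 = 5.173 mg/L.
Minimum DO = C_s − D_c = 7.87 − 5.173 = 2.697 mg/L.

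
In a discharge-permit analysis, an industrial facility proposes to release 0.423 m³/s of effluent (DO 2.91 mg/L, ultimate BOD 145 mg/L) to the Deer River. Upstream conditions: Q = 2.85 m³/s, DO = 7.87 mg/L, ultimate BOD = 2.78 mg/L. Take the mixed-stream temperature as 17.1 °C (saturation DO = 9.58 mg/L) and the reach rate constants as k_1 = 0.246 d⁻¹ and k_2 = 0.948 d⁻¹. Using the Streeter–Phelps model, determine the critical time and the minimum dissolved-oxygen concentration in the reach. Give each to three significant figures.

t_c ≈ 1.38 d; minimum DO ≈ 5.67 mg/L

Mixed DO = (2.85×7.87 + 0.423×2.91)/(2.85+0.423) = 23.66/3.273 = 7.229 mg/L.
Mixed L₀ = (2.85×2.78 + 0.423×145)/(3.273) = 69.26/3.273 = 21.16 mg/L.
Initial deficit D₀ = C_s − DO₀ = 9.58 − 7.229 = 2.351 mg/L.
t_c = (1/0.7020) ln[(0.948/0.246)(1 − 2.351×0.7020/(0.246×21.16))] = 1.425 × ln(2.632) = 1.378 d.
D_c = (0.246/0.948) × 21.16 × e^(−0.246×1.378) = 0.2595 × 21.16 × 0.7124 = 3.912 mg/L.
Minimum DO = 9.58 − 3.912 = 5.668 mg/L.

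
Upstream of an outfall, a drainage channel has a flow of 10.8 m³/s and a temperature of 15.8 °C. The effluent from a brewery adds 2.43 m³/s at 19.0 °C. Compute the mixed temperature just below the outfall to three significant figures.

Flow-weighted mixing: C = (Q_r C_r + Q_w C_w)/(Q_r + Q_w)
= (10.8×15.8 + 2.43×19.0)/(10.8 + 2.43) = 216.8/13.23 = 16.39 °C.

16.4 °C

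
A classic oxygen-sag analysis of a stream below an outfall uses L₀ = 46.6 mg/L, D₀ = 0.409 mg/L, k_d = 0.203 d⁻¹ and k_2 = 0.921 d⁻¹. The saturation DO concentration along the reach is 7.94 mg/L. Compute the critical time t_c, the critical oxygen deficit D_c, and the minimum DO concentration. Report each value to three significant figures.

t_c ≈ 2.06 d; D_c ≈ 6.76 mg/L; min DO ≈ 1.18 mg/L

t_c = [1/(k_2−k_d)] ln[(k_2/k_d)(1 − D₀(k_2−k_d)/(k_d L₀))]
= [1/(0.921−0.203)] ln[(0.921/0.203)(1 − 0.409×0.7180/(0.203×46.6))]
= (1/0.7180) ln[4.537 × 0.9690] = 1.393 × ln(4.396) = 1.393 × 1.481 = 2.062 d.
D_c = (k_d/k_2) L₀ e^(−k_d t_c) = (0.203/0.921) × 46.6 × e^(−0.203×2.062) = 0.2204 × 46.6 × 0.6579 = 6.758 mg/L.
Minimum DO = C_s − D_c = 7.94 − 6.758 = 1.182 mg/L.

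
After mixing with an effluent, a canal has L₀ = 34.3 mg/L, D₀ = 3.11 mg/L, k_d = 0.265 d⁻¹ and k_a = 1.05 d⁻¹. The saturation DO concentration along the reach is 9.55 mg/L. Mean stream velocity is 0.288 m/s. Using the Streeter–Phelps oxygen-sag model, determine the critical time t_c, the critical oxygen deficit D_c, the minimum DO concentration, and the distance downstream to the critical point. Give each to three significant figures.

With k_a/k_d = 3.962 and 1 − D₀(k_a−k_d)/(k_d L₀) = 0.7314,
t_c = ln(3.962 × 0.7314) / (1.05 − 0.265) = ln(2.898) / 0.7850 = 1.064/0.7850 = 1.355 d.
D_c = (k_d/k_a) L₀ e^(−k_d t_c) = (0.265/1.05) × 34.3 × e^(−0.265×1.355) = 0.2524 × 34.3 × 0.6982 = 6.044 mg/L.
Minimum DO = C_s − D_c = 9.55 − 6.044 = 3.506 mg/L.
x_c = v t_c = 0.288 m/s × 1.355 d × 86400 s/d = 33730 m ≈ 33.7 km.

t_c ≈ 1.36 d; D_c ≈ 6.04 mg/L; min DO ≈ 3.51 mg/L; x_c ≈ 33.7 km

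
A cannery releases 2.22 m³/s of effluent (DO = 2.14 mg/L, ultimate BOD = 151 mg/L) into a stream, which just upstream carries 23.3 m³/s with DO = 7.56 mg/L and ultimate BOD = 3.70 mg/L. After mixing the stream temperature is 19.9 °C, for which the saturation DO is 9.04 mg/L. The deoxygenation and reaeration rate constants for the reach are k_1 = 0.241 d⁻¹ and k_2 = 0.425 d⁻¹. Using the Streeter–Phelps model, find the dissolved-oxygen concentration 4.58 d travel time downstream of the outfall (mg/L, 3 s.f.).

Mixed DO = (23.3×7.56 + 2.22×2.14)/(23.3+2.22) = 180.9/25.52 = 7.089 mg/L.
Mixed L₀ = (23.3×3.70 + 2.22×151)/(25.52) = 421.4/25.52 = 16.51 mg/L.
Initial deficit D₀ = C_s − DO₀ = 9.04 − 7.089 = 1.951 mg/L.
D(4.58) = [0.241×16.51/(0.425−0.241)](e^(−0.241×4.58) − e^(−0.425×4.58)) + 1.951 e^(−0.425×4.58)
= 21.63 × (0.3316 − 0.1428) + 1.951 × 0.1428 = 4.363 mg/L.
DO = 9.04 − 4.363 = 4.677 mg/L.

DO ≈ 4.68 mg/L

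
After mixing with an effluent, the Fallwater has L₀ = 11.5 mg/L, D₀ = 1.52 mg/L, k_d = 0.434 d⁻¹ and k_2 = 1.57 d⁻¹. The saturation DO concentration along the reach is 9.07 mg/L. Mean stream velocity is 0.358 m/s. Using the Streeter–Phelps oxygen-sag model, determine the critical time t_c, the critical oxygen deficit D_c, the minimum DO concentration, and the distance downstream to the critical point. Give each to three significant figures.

t_c ≈ 0.758 d; D_c ≈ 2.29 mg/L; min DO ≈ 6.78 mg/L; x_c ≈ 23.4 km

With k_2/k_d = 3.618 and 1 − D₀(k_2−k_d)/(k_d L₀) = 0.6540,
t_c = ln(3.618 × 0.6540) / (1.57 − 0.434) = ln(2.366) / 1.136 = 0.8612/1.136 = 0.7581 d.
D_c = (k_d/k_2) L₀ e^(−k_d t_c) = (0.434/1.57) × 11.5 × e^(−0.434×0.7581) = 0.2764 × 11.5 × 0.7196 = 2.288 mg/L.
Minimum DO = C_s − D_c = 9.07 − 2.288 = 6.782 mg/L.
x_c = v t_c = 0.358 m/s × 0.7581 d × 86400 s/d = 23450 m ≈ 23.4 km.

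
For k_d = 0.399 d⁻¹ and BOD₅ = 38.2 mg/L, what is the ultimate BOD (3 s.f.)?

BOD₅ = L₀(1 − e^(−5k_d)) ⇒ L₀ = BOD₅ / (1 − e^(−5×0.399))
= 38.2 / (1 − 0.1360) = 38.2 / 0.8640 = 44.21 mg/L.

L₀ ≈ 44.2 mg/L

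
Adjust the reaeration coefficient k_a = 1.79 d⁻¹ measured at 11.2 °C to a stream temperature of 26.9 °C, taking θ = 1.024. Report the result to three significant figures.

k_a(T₂) = k_a(T₁) · θ^(T₂−T₁) = 1.79 × 1.024^(26.9−11.2)
= 1.79 × 1.024^15.7 = 1.79 × 1.451 = 2.598 d⁻¹.

k_a ≈ 2.60 d⁻¹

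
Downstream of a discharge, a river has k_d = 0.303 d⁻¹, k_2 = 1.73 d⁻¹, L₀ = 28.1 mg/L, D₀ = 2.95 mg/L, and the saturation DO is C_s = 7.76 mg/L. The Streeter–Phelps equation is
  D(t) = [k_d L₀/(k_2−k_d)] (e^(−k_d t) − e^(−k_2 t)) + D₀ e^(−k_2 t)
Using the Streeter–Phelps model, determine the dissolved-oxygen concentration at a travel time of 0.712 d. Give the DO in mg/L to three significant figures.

DO ≈ 3.83 mg/L

k_d L₀/(k_2−k_d) = 0.303×28.1/(1.73−0.303) = 8.514/1.427 = 5.967 mg/L.
e^(−k_d t) = e^(−0.303×0.7120) = 0.8059; e^(−k_2 t) = e^(−1.73×0.7120) = 0.2918.
D = 5.967 × (0.8059 − 0.2918) + 2.95 × 0.2918 = 3.068 + 0.8607 = 3.929 mg/L.
DO = C_s − D = 7.76 − 3.929 = 3.831 mg/L.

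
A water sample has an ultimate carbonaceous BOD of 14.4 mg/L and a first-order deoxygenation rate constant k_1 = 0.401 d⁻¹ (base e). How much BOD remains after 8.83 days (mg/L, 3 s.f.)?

L_t = L₀ e^(−k_1 t) = 14.4 × e^(−0.401×8.83) = 14.4 × 0.02899 = 0.4174 mg/L.

L ≈ 0.417 mg/L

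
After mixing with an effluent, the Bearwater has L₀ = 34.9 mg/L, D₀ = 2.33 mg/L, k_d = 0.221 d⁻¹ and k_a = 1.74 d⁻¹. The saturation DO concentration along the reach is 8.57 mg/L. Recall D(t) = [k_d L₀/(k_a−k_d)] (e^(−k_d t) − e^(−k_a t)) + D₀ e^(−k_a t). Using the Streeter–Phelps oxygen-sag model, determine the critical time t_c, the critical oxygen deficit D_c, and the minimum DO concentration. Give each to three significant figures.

t_c ≈ 0.954 d; D_c ≈ 3.59 mg/L; min DO ≈ 4.98 mg/L

t_c = [1/(k_a−k_d)] ln[(k_a/k_d)(1 − D₀(k_a−k_d)/(k_d L₀))]
= [1/(1.74−0.221)] ln[(1.74/0.221)(1 − 2.33×1.519/(0.221×34.9))]
= (1/1.519) ln[7.873 × 0.5411] = 0.6583 × ln(4.260) = 0.6583 × 1.449 = 0.9542 d.
D_c = (k_d/k_a) L₀ e^(−k_d t_c) = (0.221/1.74) × 34.9 × e^(−0.221×0.9542) = 0.1270 × 34.9 × 0.8099 = 3.590 mg/L.
Minimum DO = C_s − D_c = 8.57 − 3.590 = 4.980 mg/L.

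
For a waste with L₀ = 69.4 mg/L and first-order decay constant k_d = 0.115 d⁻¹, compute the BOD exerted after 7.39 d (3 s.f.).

y ≈ 39.7 mg/L

y_t = L₀(1 − e^(−k_d t)) = 69.4 × (1 − e^(−0.115×7.39))
= 69.4 × (1 − 0.4275) = 69.4 × 0.5725 = 39.73 mg/L.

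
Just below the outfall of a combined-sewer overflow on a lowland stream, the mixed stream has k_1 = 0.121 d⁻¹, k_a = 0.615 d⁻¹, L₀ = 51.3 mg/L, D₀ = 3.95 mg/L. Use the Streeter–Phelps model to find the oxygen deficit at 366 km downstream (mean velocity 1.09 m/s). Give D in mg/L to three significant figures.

Travel time t = x/v = 366 km / (1.09 m/s) = 366000 m / 1.09 m/s = 335800 s = 3.886 d.
k_1 L₀/(k_a−k_1) = 0.121×51.3/(0.615−0.121) = 6.207/0.4940 = 12.57 mg/L.
e^(−k_1 t) = e^(−0.121×3.886) = 0.6248; e^(−k_a t) = e^(−0.615×3.886) = 0.09162.
D = 12.57 × (0.6248 − 0.09162) + 3.95 × 0.09162 = 6.700 + 0.3619 = 7.062 mg/L.

D ≈ 7.06 mg/L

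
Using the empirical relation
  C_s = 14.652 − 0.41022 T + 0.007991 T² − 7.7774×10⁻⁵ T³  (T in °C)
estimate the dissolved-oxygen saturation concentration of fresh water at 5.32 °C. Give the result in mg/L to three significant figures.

C_s = 14.652 − 0.41022×5.32 + 0.007991×5.32² − 7.7774×10⁻⁵×5.32³ = 12.68 mg/L.

C_s ≈ 12.7 mg/L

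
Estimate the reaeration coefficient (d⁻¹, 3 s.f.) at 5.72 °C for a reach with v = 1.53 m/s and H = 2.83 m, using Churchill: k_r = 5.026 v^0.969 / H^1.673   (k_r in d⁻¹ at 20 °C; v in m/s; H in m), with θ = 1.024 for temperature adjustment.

k_r(20) = 5.026 × 1.53^0.969 / 2.83^1.673 = 5.026 × 1.510 / 5.700 = 1.332 d⁻¹.
k_r(5.72) = 1.332 × 1.024^(5.72−20) = 1.332 × 0.7127 = 0.9490 d⁻¹.

k_r ≈ 0.949 d⁻¹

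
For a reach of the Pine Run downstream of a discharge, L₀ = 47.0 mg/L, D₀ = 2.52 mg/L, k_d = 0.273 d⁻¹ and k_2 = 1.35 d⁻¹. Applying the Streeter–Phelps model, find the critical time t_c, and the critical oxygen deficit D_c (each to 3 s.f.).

t_c = [1/(k_2−k_d)] ln[(k_2/k_d)(1 − D₀(k_2−k_d)/(k_d L₀))]
= [1/(1.35−0.273)] ln[(1.35/0.273)(1 − 2.52×1.077/(0.273×47.0))]
= (1/1.077) ln[4.945 × 0.7885] = 0.9285 × ln(3.899) = 0.9285 × 1.361 = 1.263 d.
D_c = (k_d/k_2) L₀ e^(−k_d t_c) = (0.273/1.35) × 47.0 × e^(−0.273×1.263) = 0.2022 × 47.0 × 0.7083 = 6.732 mg/L.

t_c ≈ 1.26 d; D_c ≈ 6.73 mg/L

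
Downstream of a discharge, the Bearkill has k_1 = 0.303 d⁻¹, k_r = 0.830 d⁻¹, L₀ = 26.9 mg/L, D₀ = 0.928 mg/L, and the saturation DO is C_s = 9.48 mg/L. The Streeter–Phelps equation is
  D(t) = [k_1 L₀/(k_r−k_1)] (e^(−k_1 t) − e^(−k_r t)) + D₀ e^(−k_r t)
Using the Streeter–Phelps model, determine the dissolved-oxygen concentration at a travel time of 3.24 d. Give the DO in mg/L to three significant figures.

k_1 L₀/(k_r−k_1) = 0.303×26.9/(0.830−0.303) = 8.151/0.5270 = 15.47 mg/L.
e^(−k_1 t) = e^(−0.303×3.240) = 0.3747; e^(−k_r t) = e^(−0.830×3.240) = 0.06794.
D = 15.47 × (0.3747 − 0.06794) + 0.928 × 0.06794 = 4.744 + 0.06304 = 4.807 mg/L.
DO = C_s − D = 9.48 − 4.807 = 4.673 mg/L.

DO ≈ 4.67 mg/L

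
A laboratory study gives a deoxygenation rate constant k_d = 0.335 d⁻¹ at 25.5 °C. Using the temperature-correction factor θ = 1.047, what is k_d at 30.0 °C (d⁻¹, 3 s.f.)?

k_d(T₂) = k_d(T₁) · θ^(T₂−T₁) = 0.335 × 1.047^(30.0−25.5)
= 0.335 × 1.047^4.50 = 0.335 × 1.230 = 0.4119 d⁻¹.

k_d ≈ 0.412 d⁻¹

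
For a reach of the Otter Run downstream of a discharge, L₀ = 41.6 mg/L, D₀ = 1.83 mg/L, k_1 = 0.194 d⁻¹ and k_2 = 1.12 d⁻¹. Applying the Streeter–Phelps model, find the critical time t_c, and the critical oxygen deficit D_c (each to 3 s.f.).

At the critical point dD/dt = 0, so k_1 L₀ e^(−k_1 t) = k_2 D. Substituting D(t) from the Streeter–Phelps equation and solving for t gives
t_c = ln[(k_2/k_1)(1 − D₀(k_2−k_1)/(k_1 L₀))] / (k_2−k_1).
Here k_2−k_1 = 0.9260 d⁻¹ and 1 − D₀(k_2−k_1)/(k_1 L₀) = 1 − 1.83×0.9260/(0.194×41.6) = 0.7900, so
t_c = ln(5.773 × 0.7900) / 0.9260 = 1.518 / 0.9260 = 1.639 d.
L(t_c) = L₀ e^(−k_1 t_c) = 41.6 × 0.7277 = 30.27 mg/L, and at the critical point k_2 D_c = k_1 L, so D_c = (0.194/1.12) × 30.27 = 5.243 mg/L.

t_c ≈ 1.64 d; D_c ≈ 5.24 mg/L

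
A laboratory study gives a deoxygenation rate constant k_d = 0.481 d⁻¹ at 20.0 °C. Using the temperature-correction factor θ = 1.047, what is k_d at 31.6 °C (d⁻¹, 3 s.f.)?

k_d ≈ 0.819 d⁻¹

k_d(T₂) = k_d(T₁) · θ^(T₂−T₁) = 0.481 × 1.047^(31.6−20.0)
= 0.481 × 1.047^11.6 = 0.481 × 1.704 = 0.8195 d⁻¹.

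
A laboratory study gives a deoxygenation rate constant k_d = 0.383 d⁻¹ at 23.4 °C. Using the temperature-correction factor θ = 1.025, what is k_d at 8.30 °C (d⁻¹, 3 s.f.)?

k_d(T₂) = k_d(T₁) · θ^(T₂−T₁) = 0.383 × 1.025^(8.30−23.4)
= 0.383 × 1.025^-15.1 = 0.383 × 0.6888 = 0.2638 d⁻¹.

k_d ≈ 0.264 d⁻¹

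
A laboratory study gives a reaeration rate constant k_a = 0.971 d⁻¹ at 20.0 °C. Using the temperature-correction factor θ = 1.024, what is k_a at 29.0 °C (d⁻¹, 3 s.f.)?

k_a ≈ 1.20 d⁻¹

k_a(T₂) = k_a(T₁) · θ^(T₂−T₁) = 0.971 × 1.024^(29.0−20.0)
= 0.971 × 1.024^9.00 = 0.971 × 1.238 = 1.202 d⁻¹.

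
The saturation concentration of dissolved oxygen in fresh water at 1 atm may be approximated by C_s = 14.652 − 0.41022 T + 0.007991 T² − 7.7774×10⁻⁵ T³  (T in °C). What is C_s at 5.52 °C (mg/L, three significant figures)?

C_s ≈ 12.6 mg/L

C_s = 14.652 − 0.41022×5.52 + 0.007991×5.52² − 7.7774×10⁻⁵×5.52³ = 12.62 mg/L.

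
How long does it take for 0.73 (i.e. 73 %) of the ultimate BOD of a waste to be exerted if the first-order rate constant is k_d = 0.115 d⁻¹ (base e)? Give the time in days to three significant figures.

y/L₀ = 1 − e^(−k_d t) = 0.73 ⇒ e^(−k_d t) = 0.270
t = −ln(0.270) / 0.115 = 1.309 / 0.115 = 11.39 d.

t ≈ 11.4 d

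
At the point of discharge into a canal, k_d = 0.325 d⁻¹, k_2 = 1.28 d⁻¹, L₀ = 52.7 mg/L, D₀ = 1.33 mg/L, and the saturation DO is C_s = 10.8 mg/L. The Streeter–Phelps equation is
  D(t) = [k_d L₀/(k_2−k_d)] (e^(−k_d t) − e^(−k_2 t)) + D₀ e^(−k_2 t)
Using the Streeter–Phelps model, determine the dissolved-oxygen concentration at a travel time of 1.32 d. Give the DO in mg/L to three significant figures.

DO ≈ 2.19 mg/L

k_d L₀/(k_2−k_d) = 0.325×52.7/(1.28−0.325) = 17.13/0.9550 = 17.93 mg/L.
e^(−k_d t) = e^(−0.325×1.320) = 0.6512; e^(−k_2 t) = e^(−1.28×1.320) = 0.1846.
D = 17.93 × (0.6512 − 0.1846) + 1.33 × 0.1846 = 8.368 + 0.2455 = 8.613 mg/L.
DO = C_s − D = 10.8 − 8.613 = 2.187 mg/L.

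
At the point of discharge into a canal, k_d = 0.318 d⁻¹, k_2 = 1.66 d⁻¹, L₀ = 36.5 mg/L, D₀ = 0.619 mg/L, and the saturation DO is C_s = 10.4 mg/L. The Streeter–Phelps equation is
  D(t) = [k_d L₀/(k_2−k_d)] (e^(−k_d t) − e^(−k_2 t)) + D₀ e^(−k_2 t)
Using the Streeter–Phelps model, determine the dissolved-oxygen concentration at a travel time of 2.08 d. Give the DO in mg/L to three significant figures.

k_d L₀/(k_2−k_d) = 0.318×36.5/(1.66−0.318) = 11.61/1.342 = 8.649 mg/L.
e^(−k_d t) = e^(−0.318×2.080) = 0.5161; e^(−k_2 t) = e^(−1.66×2.080) = 0.03166.
D = 8.649 × (0.5161 − 0.03166) + 0.619 × 0.03166 = 4.190 + 0.01960 = 4.210 mg/L.
DO = C_s − D = 10.4 − 4.210 = 6.190 mg/L.

DO ≈ 6.19 mg/L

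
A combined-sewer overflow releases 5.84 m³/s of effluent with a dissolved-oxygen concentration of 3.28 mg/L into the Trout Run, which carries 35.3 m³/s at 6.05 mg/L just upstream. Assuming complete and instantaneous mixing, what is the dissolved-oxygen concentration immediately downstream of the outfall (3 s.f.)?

5.66 mg/L

Flow-weighted mixing: C = (Q_r C_r + Q_w C_w)/(Q_r + Q_w)
= (35.3×6.05 + 5.84×3.28)/(35.3 + 5.84) = 232.7/41.14 = 5.657 mg/L.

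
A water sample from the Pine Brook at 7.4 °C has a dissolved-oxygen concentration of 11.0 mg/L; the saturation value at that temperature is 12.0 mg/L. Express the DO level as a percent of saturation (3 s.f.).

91.7 % saturation

% saturation = C/C_s × 100 = 11.0/12.0 × 100 = 91.7 %.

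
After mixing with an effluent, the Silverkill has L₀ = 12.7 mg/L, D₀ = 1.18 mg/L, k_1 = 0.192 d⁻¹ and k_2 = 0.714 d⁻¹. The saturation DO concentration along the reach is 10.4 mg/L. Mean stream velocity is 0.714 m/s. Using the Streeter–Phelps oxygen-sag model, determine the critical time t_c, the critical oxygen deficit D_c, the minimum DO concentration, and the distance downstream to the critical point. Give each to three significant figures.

t_c ≈ 1.96 d; D_c ≈ 2.34 mg/L; min DO ≈ 8.06 mg/L; x_c ≈ 121 km

t_c = [1/(k_2−k_1)] ln[(k_2/k_1)(1 − D₀(k_2−k_1)/(k_1 L₀))]
= [1/(0.714−0.192)] ln[(0.714/0.192)(1 − 1.18×0.5220/(0.192×12.7))]
= (1/0.5220) ln[3.719 × 0.7474] = 1.916 × ln(2.779) = 1.916 × 1.022 = 1.958 d.
L(t_c) = L₀ e^(−k_1 t_c) = 12.7 × 0.6866 = 8.720 mg/L, and at the critical point k_2 D_c = k_1 L, so D_c = (0.192/0.714) × 8.720 = 2.345 mg/L.
Minimum DO = C_s − D_c = 10.4 − 2.345 = 8.055 mg/L.
x_c = v t_c = 0.714 m/s × 1.958 d × 86400 s/d = 120800 m ≈ 121 km.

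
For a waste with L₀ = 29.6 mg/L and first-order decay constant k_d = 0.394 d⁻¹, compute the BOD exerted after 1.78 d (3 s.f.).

y ≈ 14.9 mg/L

y_t = L₀(1 − e^(−k_d t)) = 29.6 × (1 − e^(−0.394×1.78))
= 29.6 × (1 − 0.4959) = 29.6 × 0.5041 = 14.92 mg/L.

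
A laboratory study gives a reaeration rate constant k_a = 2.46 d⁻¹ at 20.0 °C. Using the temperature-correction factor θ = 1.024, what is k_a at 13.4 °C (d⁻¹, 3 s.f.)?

k_a(T₂) = k_a(T₁) · θ^(T₂−T₁) = 2.46 × 1.024^(13.4−20.0)
= 2.46 × 1.024^-6.60 = 2.46 × 0.8551 = 2.104 d⁻¹.

k_a ≈ 2.10 d⁻¹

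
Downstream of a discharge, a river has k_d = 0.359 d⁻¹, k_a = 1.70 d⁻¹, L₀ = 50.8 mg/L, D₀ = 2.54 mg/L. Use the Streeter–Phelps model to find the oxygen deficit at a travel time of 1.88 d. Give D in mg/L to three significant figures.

D ≈ 6.47 mg/L

k_d L₀/(k_a−k_d) = 0.359×50.8/(1.70−0.359) = 18.24/1.341 = 13.60 mg/L.
e^(−k_d t) = e^(−0.359×1.880) = 0.5092; e^(−k_a t) = e^(−1.70×1.880) = 0.04093.
D = 13.60 × (0.5092 − 0.04093) + 2.54 × 0.04093 = 6.368 + 0.1040 = 6.472 mg/L.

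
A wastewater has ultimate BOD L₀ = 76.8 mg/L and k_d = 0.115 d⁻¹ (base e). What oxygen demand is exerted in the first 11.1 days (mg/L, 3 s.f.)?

y_t = L₀(1 − e^(−k_d t)) = 76.8 × (1 − e^(−0.115×11.1))
= 76.8 × (1 − 0.2790) = 76.8 × 0.7210 = 55.37 mg/L.

y ≈ 55.4 mg/L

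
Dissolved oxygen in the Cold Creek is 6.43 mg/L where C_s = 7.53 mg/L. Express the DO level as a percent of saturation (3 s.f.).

85.4 % saturation

% saturation = C/C_s × 100 = 6.43/7.53 × 100 = 85.4 %.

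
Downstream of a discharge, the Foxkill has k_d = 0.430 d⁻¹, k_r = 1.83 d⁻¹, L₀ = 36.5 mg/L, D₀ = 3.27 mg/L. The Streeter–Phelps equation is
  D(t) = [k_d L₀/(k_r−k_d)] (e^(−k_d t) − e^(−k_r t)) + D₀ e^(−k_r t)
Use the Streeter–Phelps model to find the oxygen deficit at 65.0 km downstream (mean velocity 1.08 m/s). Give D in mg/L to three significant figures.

Travel time t = x/v = 65.0 km / (1.08 m/s) = 65000 m / 1.08 m/s = 60190 s = 0.6966 d.
k_d L₀/(k_r−k_d) = 0.430×36.5/(1.83−0.430) = 15.70/1.400 = 11.21 mg/L.
e^(−k_d t) = e^(−0.430×0.6966) = 0.7412; e^(−k_r t) = e^(−1.83×0.6966) = 0.2795.
D = 11.21 × (0.7412 − 0.2795) + 3.27 × 0.2795 = 5.176 + 0.9140 = 6.090 mg/L.

D ≈ 6.09 mg/L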